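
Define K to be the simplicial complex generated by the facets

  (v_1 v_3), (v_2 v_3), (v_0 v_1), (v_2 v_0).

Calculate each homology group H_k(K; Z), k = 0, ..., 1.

We work with the vertex ordering v_0 < v_1 < v_2 < v_3. The simplices of K, each written with vertices in increasing order, are:

  0-simplices (4): [v_0], [v_1], [v_2], [v_3]
  1-simplices (4): [v_0,v_1], [v_0,v_2], [v_1,v_3], [v_2,v_3]

giving chain groups C_0 ≅ Z^4, C_1 ≅ Z^4.

Boundary ∂_1: C_1 → C_0 sends each edge [p,q] (with p < q) to q − p. For instance
  ∂[v_1,v_3] = [v_3] − [v_1].
As a 4×4 matrix over Z this has rank 3, with invariant factors (1,1,1).

Reading off H_k = ker ∂_k / im ∂_{k+1}:

  H_0: rank C_0 − rank ∂_1 = 4 − 3 = 1, and the invariant factors of ∂_1 are all 1, so H_0 = Z.
  H_1: rank ker ∂_1 − rank ∂_2 = (4 − 3) − 0 = 1, and there is no ∂_2, so H_1 = Z.

(K is a triangulation of the circle S^1.)

H_0 ≅ Z,  H_1 ≅ Z.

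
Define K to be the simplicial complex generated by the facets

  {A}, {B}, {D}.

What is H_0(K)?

Order the vertices as A < B < D. Listing each simplex with vertices in this order, K has dimension 0 with simplices:

  0-simplices (3): A, B, D

so the chain groups are C_0 ≅ Z^3.

Now H_k = ker ∂_k / im ∂_{k+1}, so:

  H_0: rank C_0 − rank ∂_1 = 3 − 0 = 3, and there is no ∂_1, so H_0 = Z^3.

(K is a triangulation of a set of 3 points.)

H_0 ≅ Z^3.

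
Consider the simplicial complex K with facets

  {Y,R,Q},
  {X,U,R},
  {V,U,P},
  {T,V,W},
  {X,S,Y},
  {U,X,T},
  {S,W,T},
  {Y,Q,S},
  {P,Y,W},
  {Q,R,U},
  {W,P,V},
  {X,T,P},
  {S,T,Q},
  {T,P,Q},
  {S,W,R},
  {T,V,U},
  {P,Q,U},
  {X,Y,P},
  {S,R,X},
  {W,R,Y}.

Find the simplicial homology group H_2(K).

H_2 = 0.

Fix the vertex order P < Q < R < S < T < U < V < W < X < Y and write every simplex with vertices in increasing order. Then dim K = 2 and the simplices of K are:

  0-simplices (10): P, Q, R, S, T, U, V, W, X, Y
  1-simplices (30): PQ, PT, PU, PV, PW, PX, PY, QR, QS, QT, QU, QY, RS, RU, RW, RX, RY, ST, SW, SX, SY, TU, TV, TW, TX, UV, UX, VW, WY, XY
  2-simplices (20): PQT, PQU, PTX, PUV, PVW, PWY, PXY, QRU, QRY, QST, QSY, RSW, RSX, RUX, RWY, STW, SXY, TUV, TUX, TVW

so the chain groups are C_0 ≅ Z^10, C_1 ≅ Z^30, C_2 ≅ Z^20.

The boundary map ∂_1: C_1 → C_0 is given by ∂[p,q] = [q] − [p]. For instance
  ∂RW = W − R.
The 10×30 boundary matrix has rank 9 and Smith normal form diag(1,1,1,1,1,1,1,1,1).

∂_2: C_2 → C_1 sends each 2-simplex [p,q,r] to [q,r] − [p,r] + [p,q]. For instance
  ∂RSX = SX − RX + RS,
  ∂PTX = TX − PX + PT.
As a 30×20 matrix over Z this has rank 20, with invariant factors (1,1,1,1,1,1,1,1,1,1,1,1,1,1,1,1,1,1,1,2).

Reading off H_k = ker ∂_k / im ∂_{k+1}:

  H_2: rank ker ∂_2 − rank ∂_3 = (20 − 20) − 0 = 0, and there is no ∂_3, so H_2 = 0.

(K is a triangulation of the Klein bottle.)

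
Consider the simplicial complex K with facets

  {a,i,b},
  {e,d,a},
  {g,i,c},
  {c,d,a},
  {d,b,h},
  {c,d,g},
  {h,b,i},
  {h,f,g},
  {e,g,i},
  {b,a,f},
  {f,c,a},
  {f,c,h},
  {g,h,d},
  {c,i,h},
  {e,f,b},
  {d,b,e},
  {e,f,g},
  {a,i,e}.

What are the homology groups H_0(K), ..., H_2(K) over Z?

H_0 ≅ Z,  H_1 ≅ Z × Z/2,  H_2 = 0.

Fix the vertex order a < b < c < d < e < f < g < h < i and write every simplex with vertices in increasing order. Then dim K = 2 and the simplices of K are:

  0-simplices (9): a, b, c, d, e, f, g, h, i
  1-simplices (27): ab, ac, ad, ae, af, ai, bd, be, bf, bh, bi, cd, cf, cg, ch, ci, de, dg, dh, ef, eg, ei, fg, fh, gh, gi, hi
  2-simplices (18): abf, abi, acd, acf, ade, aei, bde, bdh, bef, bhi, cdg, cfh, cgi, chi, dgh, efg, egi, fgh

giving chain groups C_0 ≅ Z^9, C_1 ≅ Z^27, C_2 ≅ Z^18.

The boundary map ∂_1: C_1 → C_0 maps an edge to its endpoints' difference, ∂[p,q] = q − p. For instance
  ∂fg = g − f.
The 9×27 boundary matrix has rank 8 and Smith normal form diag(1,1,1,1,1,1,1,1).

∂_2: C_2 → C_1 acts by ∂[p,q,r] = [q,r] − [p,r] + [p,q]. For instance
  ∂cdg = dg − cg + cd,
  ∂egi = gi − ei + eg.
This gives a 27×18 integer matrix of rank 18; reducing to Smith normal form yields diagonal entries (1,1,1,1,1,1,1,1,1,1,1,1,1,1,1,1,1,2).

From H_k ≅ ker(∂_k) / im(∂_{k+1}) we obtain:

  H_0: rank C_0 − rank ∂_1 = 9 − 8 = 1, and the invariant factors of ∂_1 are all 1, so H_0 = Z.
  H_1: rank ker ∂_1 − rank ∂_2 = (27 − 8) − 18 = 1, and ∂_2 has invariant factor 2 > 1, so H_1 = Z × Z/2.
  H_2: rank ker ∂_2 − rank ∂_3 = (18 − 18) − 0 = 0, and there is no ∂_3, so H_2 = 0.

As a check, the Euler characteristic is 9 − 27 + 18 = 0, which agrees with 1 − 1 + 0 = 0.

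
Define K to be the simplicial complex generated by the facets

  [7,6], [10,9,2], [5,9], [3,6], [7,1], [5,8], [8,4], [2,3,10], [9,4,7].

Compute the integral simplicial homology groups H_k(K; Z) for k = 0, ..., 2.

Order the vertices as 1 < 2 < 3 < 4 < 5 < 6 < 7 < 8 < 9 < 10. Listing each simplex with vertices in this order, K has dimension 2 with simplices:

  0-simplices (10): [1], [2], [3], [4], [5], [6], [7], [8], [9], [10]
  1-simplices (14): [1,7], [2,3], [2,9], [2,10], [3,6], [3,10], [4,7], [4,8], [4,9], [5,8], [5,9], [6,7], [7,9], [9,10]
  2-simplices (3): [2,3,10], [2,9,10], [4,7,9]

giving chain groups C_0 ≅ Z^10, C_1 ≅ Z^14, C_2 ≅ Z^3.

The boundary map ∂_1: C_1 → C_0 is given by ∂[p,q] = [q] − [p].
The 10×14 boundary matrix has rank 9 and Smith normal form diag(1,1,1,1,1,1,1,1,1).

The boundary map ∂_2: C_2 → C_1 maps a triangle to the signed sum of its edges. For instance
  ∂[4,7,9] = [7,9] − [4,9] + [4,7],
  ∂[2,3,10] = [3,10] − [2,10] + [2,3].
The resulting 14×3 matrix has rank 3, and its Smith normal form has invariant factors (1,1,1).

Now H_k = ker ∂_k / im ∂_{k+1}, so:

  H_0: rank C_0 − rank ∂_1 = 10 − 9 = 1, and the invariant factors of ∂_1 are all 1, so H_0 = Z.
  H_1: rank ker ∂_1 − rank ∂_2 = (14 − 9) − 3 = 2, and the invariant factors of ∂_2 are all 1, so H_1 = Z^2.
  H_2: rank ker ∂_2 − rank ∂_3 = (3 − 3) − 0 = 0, and there is no ∂_3, so H_2 = 0.

H_0 ≅ Z,  H_1 ≅ Z^2,  H_2 = 0.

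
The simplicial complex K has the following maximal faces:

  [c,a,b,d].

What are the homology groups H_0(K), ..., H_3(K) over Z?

Order the vertices as a < b < c < d. Listing each simplex with vertices in this order, K has dimension 3 with simplices:

  0-simplices (4): a, b, c, d
  1-simplices (6): ab, ac, ad, bc, bd, cd
  2-simplices (4): abc, abd, acd, bcd
  3-simplices (1): abcd

giving chain groups C_0 ≅ Z^4, C_1 ≅ Z^6, C_2 ≅ Z^4, C_3 ≅ Z^1.

The boundary map ∂_1: C_1 → C_0 is given by ∂[p,q] = [q] − [p]. For instance
  ∂cd = d − c.
As a 4×6 matrix over Z this has rank 3, with invariant factors (1,1,1).

The boundary map ∂_2: C_2 → C_1 sends each 2-simplex [p,q,r] to [q,r] − [p,r] + [p,q]. For instance
  ∂bcd = cd − bd + bc,
  ∂abd = bd − ad + ab.
The resulting 6×4 matrix has rank 3, and its Smith normal form has invariant factors (1,1,1).

∂_3: C_3 → C_2 sends each 3-simplex σ to the alternating sum Σ_i (−1)^i (σ with its i-th vertex removed). For instance
  ∂abcd = bcd − acd + abd − abc.
The 4×1 boundary matrix has rank 1 and Smith normal form diag(1).

Now H_k = ker ∂_k / im ∂_{k+1}, so:

  H_0: rank C_0 − rank ∂_1 = 4 − 3 = 1, and the invariant factors of ∂_1 are all 1, so H_0 = Z.
  H_1: rank ker ∂_1 − rank ∂_2 = (6 − 3) − 3 = 0, and the invariant factors of ∂_2 are all 1, so H_1 = 0.
  H_2: rank ker ∂_2 − rank ∂_3 = (4 − 3) − 1 = 0, and the invariant factors of ∂_3 are all 1, so H_2 = 0.
  H_3: rank ker ∂_3 − rank ∂_4 = (1 − 1) − 0 = 0, and there is no ∂_4, so H_3 = 0.

(K is a triangulation of the 3-simplex.)

H_0 ≅ Z,  H_1 = 0,  H_2 = 0,  H_3 = 0.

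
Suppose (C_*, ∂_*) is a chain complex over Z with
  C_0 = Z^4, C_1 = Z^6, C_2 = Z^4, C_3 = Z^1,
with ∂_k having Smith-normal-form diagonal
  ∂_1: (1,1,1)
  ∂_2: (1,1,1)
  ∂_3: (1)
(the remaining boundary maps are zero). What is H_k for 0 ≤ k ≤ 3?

H_0: b_0 = 4 − 0 − 3 = 1; torsion from ∂_1 factors > 1: none. So H_0 = Z.
H_1: b_1 = 6 − 3 − 3 = 0; torsion from ∂_2 factors > 1: none. So H_1 = 0.
H_2: b_2 = 4 − 3 − 1 = 0; torsion from ∂_3 factors > 1: none. So H_2 = 0.
H_3: b_3 = 1 − 1 − 0 = 0; torsion from ∂_4 factors > 1: none. So H_3 = 0.

H_0 = Z,  H_1 = 0,  H_2 = 0,  H_3 = 0.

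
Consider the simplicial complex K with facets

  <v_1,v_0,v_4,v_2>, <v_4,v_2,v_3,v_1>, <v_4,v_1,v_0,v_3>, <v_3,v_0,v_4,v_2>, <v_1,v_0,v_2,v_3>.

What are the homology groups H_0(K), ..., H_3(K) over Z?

Order the vertices as v_0 < v_1 < v_2 < v_3 < v_4. Listing each simplex with vertices in this order, K has dimension 3 with simplices:

  0-simplices (5): [v_0], [v_1], [v_2], [v_3], [v_4]
  1-simplices (10): [v_0,v_1], [v_0,v_2], [v_0,v_3], [v_0,v_4], [v_1,v_2], [v_1,v_3], [v_1,v_4], [v_2,v_3], [v_2,v_4], [v_3,v_4]
  2-simplices (10): [v_0,v_1,v_2], [v_0,v_1,v_3], [v_0,v_1,v_4], [v_0,v_2,v_3], [v_0,v_2,v_4], [v_0,v_3,v_4], [v_1,v_2,v_3], [v_1,v_2,v_4], [v_1,v_3,v_4], [v_2,v_3,v_4]
  3-simplices (5): [v_0,v_1,v_2,v_3], [v_0,v_1,v_2,v_4], [v_0,v_1,v_3,v_4], [v_0,v_2,v_3,v_4], [v_1,v_2,v_3,v_4]

Hence C_0 ≅ Z^5, C_1 ≅ Z^10, C_2 ≅ Z^10, C_3 ≅ Z^5.

The boundary map ∂_1: C_1 → C_0 maps an edge to its endpoints' difference, ∂[p,q] = q − p. For instance
  ∂[v_1,v_3] = [v_3] − [v_1].
This gives a 5×10 integer matrix of rank 4; reducing to Smith normal form yields diagonal entries (1,1,1,1).

Boundary ∂_2: C_2 → C_1 acts by ∂[p,q,r] = [q,r] − [p,r] + [p,q]. For instance
  ∂[v_1,v_2,v_3] = [v_2,v_3] − [v_1,v_3] + [v_1,v_2],
  ∂[v_1,v_2,v_4] = [v_2,v_4] − [v_1,v_4] + [v_1,v_2].
As a 10×10 matrix over Z this has rank 6, with invariant factors (1,1,1,1,1,1).

Boundary ∂_3: C_3 → C_2 sends each 3-simplex σ to the alternating sum Σ_i (−1)^i (σ with its i-th vertex removed). For instance
  ∂[v_0,v_1,v_3,v_4] = [v_1,v_3,v_4] − [v_0,v_3,v_4] + [v_0,v_1,v_4] − [v_0,v_1,v_3],
  ∂[v_0,v_2,v_3,v_4] = [v_2,v_3,v_4] − [v_0,v_3,v_4] + [v_0,v_2,v_4] − [v_0,v_2,v_3].
The 10×5 boundary matrix has rank 4 and Smith normal form diag(1,1,1,1).

Now H_k = ker ∂_k / im ∂_{k+1}, so:

  H_0: rank C_0 − rank ∂_1 = 5 − 4 = 1, and the invariant factors of ∂_1 are all 1, so H_0 = Z.
  H_1: rank ker ∂_1 − rank ∂_2 = (10 − 4) − 6 = 0, and the invariant factors of ∂_2 are all 1, so H_1 = 0.
  H_2: rank ker ∂_2 − rank ∂_3 = (10 − 6) − 4 = 0, and the invariant factors of ∂_3 are all 1, so H_2 = 0.
  H_3: rank ker ∂_3 − rank ∂_4 = (5 − 4) − 0 = 1, and there is no ∂_4, so H_3 = Z.

H_0 = Z,  H_1 = 0,  H_2 = 0,  H_3 = Z.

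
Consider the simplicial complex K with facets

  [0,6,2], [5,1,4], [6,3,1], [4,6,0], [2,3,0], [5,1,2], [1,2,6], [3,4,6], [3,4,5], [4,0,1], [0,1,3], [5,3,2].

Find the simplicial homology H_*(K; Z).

Fix the vertex order 0 < 1 < 2 < 3 < 4 < 5 < 6 and write every simplex with vertices in increasing order. Then dim K = 2 and the simplices of K are:

  0-simplices (7): [0], [1], [2], [3], [4], [5], [6]
  1-simplices (18): [0,1], [0,2], [0,3], [0,4], [0,6], [1,2], [1,3], [1,4], [1,5], [1,6], [2,3], [2,5], [2,6], [3,4], [3,5], [3,6], [4,5], [4,6]
  2-simplices (12): [0,1,3], [0,1,4], [0,2,3], [0,2,6], [0,4,6], [1,2,5], [1,2,6], [1,3,6], [1,4,5], [2,3,5], [3,4,5], [3,4,6]

giving chain groups C_0 ≅ Z^7, C_1 ≅ Z^18, C_2 ≅ Z^12.

The boundary map ∂_1: C_1 → C_0 sends each edge [p,q] (with p < q) to q − p. For instance
  ∂[0,4] = [4] − [0].
The 7×18 boundary matrix has rank 6 and Smith normal form diag(1,1,1,1,1,1).

∂_2: C_2 → C_1 acts by ∂[p,q,r] = [q,r] − [p,r] + [p,q]. For instance
  ∂[1,3,6] = [3,6] − [1,6] + [1,3],
  ∂[2,3,5] = [3,5] − [2,5] + [2,3].
This gives a 18×12 integer matrix of rank 12; reducing to Smith normal form yields diagonal entries (1,1,1,1,1,1,1,1,1,1,1,2).

Now H_k = ker ∂_k / im ∂_{k+1}, so:

  H_0: rank C_0 − rank ∂_1 = 7 − 6 = 1, and the invariant factors of ∂_1 are all 1, so H_0 = Z.
  H_1: rank ker ∂_1 − rank ∂_2 = (18 − 6) − 12 = 0, and ∂_2 has invariant factor 2 > 1, so H_1 = Z/2.
  H_2: rank ker ∂_2 − rank ∂_3 = (12 − 12) − 0 = 0, and there is no ∂_3, so H_2 = 0.

As a check, the Euler characteristic is 7 − 18 + 12 = 1, which agrees with 1 − 0 + 0 = 1.
(K is a triangulation of the real projective plane RP^2.)

H_0 = Z,  H_1 = Z/2,  H_2 = 0.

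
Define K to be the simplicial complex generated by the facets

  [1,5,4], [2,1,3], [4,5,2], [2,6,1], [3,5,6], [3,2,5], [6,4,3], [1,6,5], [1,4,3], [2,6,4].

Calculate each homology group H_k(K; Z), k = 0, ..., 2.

Fix the vertex order 1 < 2 < 3 < 4 < 5 < 6 and write every simplex with vertices in increasing order. Then dim K = 2 and the simplices of K are:

  0-simplices (6): [1], [2], [3], [4], [5], [6]
  1-simplices (15): [1,2], [1,3], [1,4], [1,5], [1,6], [2,3], [2,4], [2,5], [2,6], [3,4], [3,5], [3,6], [4,5], [4,6], [5,6]
  2-simplices (10): [1,2,3], [1,2,6], [1,3,4], [1,4,5], [1,5,6], [2,3,5], [2,4,5], [2,4,6], [3,4,6], [3,5,6]

so the chain groups are C_0 ≅ Z^6, C_1 ≅ Z^15, C_2 ≅ Z^10.

The boundary map ∂_1: C_1 → C_0 is given by ∂[p,q] = [q] − [p]. For instance
  ∂[3,4] = [4] − [3].
The 6×15 boundary matrix has rank 5 and Smith normal form diag(1,1,1,1,1).

∂_2: C_2 → C_1 acts by ∂[p,q,r] = [q,r] − [p,r] + [p,q]. For instance
  ∂[1,4,5] = [4,5] − [1,5] + [1,4],
  ∂[2,4,5] = [4,5] − [2,5] + [2,4].
The 15×10 boundary matrix has rank 10 and Smith normal form diag(1,1,1,1,1,1,1,1,1,2).

From H_k ≅ ker(∂_k) / im(∂_{k+1}) we obtain:

  H_0: rank C_0 − rank ∂_1 = 6 − 5 = 1, and the invariant factors of ∂_1 are all 1, so H_0 ≅ Z.
  H_1: rank ker ∂_1 − rank ∂_2 = (15 − 5) − 10 = 0, and ∂_2 has invariant factor 2 > 1, so H_1 ≅ Z/2.
  H_2: rank ker ∂_2 − rank ∂_3 = (10 − 10) − 0 = 0, and there is no ∂_3, so H_2 ≅ 0.

As a check, the Euler characteristic is 6 − 15 + 10 = 1, which agrees with 1 − 0 + 0 = 1.

H_0 ≅ Z,  H_1 ≅ Z/2,  H_2 = 0.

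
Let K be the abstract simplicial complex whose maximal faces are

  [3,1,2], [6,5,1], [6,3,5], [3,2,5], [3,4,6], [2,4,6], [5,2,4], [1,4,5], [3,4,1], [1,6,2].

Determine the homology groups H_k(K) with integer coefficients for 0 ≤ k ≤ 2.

H_0 ≅ Z,  H_1 ≅ Z/2Z,  H_2 = 0.

We work with the vertex ordering 1 < 2 < 3 < 4 < 5 < 6. The simplices of K, each written with vertices in increasing order, are:

  0-simplices (6): [1], [2], [3], [4], [5], [6]
  1-simplices (15): [1,2], [1,3], [1,4], [1,5], [1,6], [2,3], [2,4], [2,5], [2,6], [3,4], [3,5], [3,6], [4,5], [4,6], [5,6]
  2-simplices (10): [1,2,3], [1,2,6], [1,3,4], [1,4,5], [1,5,6], [2,3,5], [2,4,5], [2,4,6], [3,4,6], [3,5,6]

so the chain groups are C_0 ≅ Z^6, C_1 ≅ Z^15, C_2 ≅ Z^10.

∂_1: C_1 → C_0 is given by ∂[p,q] = [q] − [p].
This gives a 6×15 integer matrix of rank 5; reducing to Smith normal form yields diagonal entries (1,1,1,1,1).

Boundary ∂_2: C_2 → C_1 sends each 2-simplex [p,q,r] to [q,r] − [p,r] + [p,q]. For instance
  ∂[1,4,5] = [4,5] − [1,5] + [1,4],
  ∂[1,2,6] = [2,6] − [1,6] + [1,2].
This gives a 15×10 integer matrix of rank 10; reducing to Smith normal form yields diagonal entries (1,1,1,1,1,1,1,1,1,2).

From H_k ≅ ker(∂_k) / im(∂_{k+1}) we obtain:

  H_0: rank C_0 − rank ∂_1 = 6 − 5 = 1, and the invariant factors of ∂_1 are all 1, so H_0 = Z.
  H_1: rank ker ∂_1 − rank ∂_2 = (15 − 5) − 10 = 0, and ∂_2 has invariant factor 2 > 1, so H_1 = Z/2Z.
  H_2: rank ker ∂_2 − rank ∂_3 = (10 − 10) − 0 = 0, and there is no ∂_3, so H_2 = 0.

As a check, the Euler characteristic is 6 − 15 + 10 = 1, which agrees with 1 − 0 + 0 = 1.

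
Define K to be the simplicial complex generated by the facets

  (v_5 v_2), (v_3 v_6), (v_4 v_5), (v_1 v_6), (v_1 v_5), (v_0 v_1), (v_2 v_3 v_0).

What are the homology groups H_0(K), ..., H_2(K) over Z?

H_0 ≅ Z,  H_1 ≅ Z^2,  H_2 = 0.

Order the vertices as v_0 < v_1 < v_2 < v_3 < v_4 < v_5 < v_6. Listing each simplex with vertices in this order, K has dimension 2 with simplices:

  0-simplices (7): [v_0], [v_1], [v_2], [v_3], [v_4], [v_5], [v_6]
  1-simplices (9): [v_0,v_1], [v_0,v_2], [v_0,v_3], [v_1,v_5], [v_1,v_6], [v_2,v_3], [v_2,v_5], [v_3,v_6], [v_4,v_5]
  2-simplices (1): [v_0,v_2,v_3]

so the chain groups are C_0 ≅ Z^7, C_1 ≅ Z^9, C_2 ≅ Z^1.

The boundary map ∂_1: C_1 → C_0 sends each edge [p,q] (with p < q) to q − p. For instance
  ∂[v_3,v_6] = [v_6] − [v_3].
The 7×9 boundary matrix has rank 6 and Smith normal form diag(1,1,1,1,1,1).

∂_2: C_2 → C_1 acts by ∂[p,q,r] = [q,r] − [p,r] + [p,q]. For instance
  ∂[v_0,v_2,v_3] = [v_2,v_3] − [v_0,v_3] + [v_0,v_2].
This gives a 9×1 integer matrix of rank 1; reducing to Smith normal form yields diagonal entries (1).

Reading off H_k = ker ∂_k / im ∂_{k+1}:

  H_0: rank C_0 − rank ∂_1 = 7 − 6 = 1, and the invariant factors of ∂_1 are all 1, so H_0 ≅ Z.
  H_1: rank ker ∂_1 − rank ∂_2 = (9 − 6) − 1 = 2, and the invariant factors of ∂_2 are all 1, so H_1 ≅ Z^2.
  H_2: rank ker ∂_2 − rank ∂_3 = (1 − 1) − 0 = 0, and there is no ∂_3, so H_2 ≅ 0.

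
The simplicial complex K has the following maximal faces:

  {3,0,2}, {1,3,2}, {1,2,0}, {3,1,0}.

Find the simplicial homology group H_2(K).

H_2 ≅ Z.

Fix the vertex order 0 < 1 < 2 < 3 and write every simplex with vertices in increasing order. Then dim K = 2 and the simplices of K are:

  0-simplices (4): [0], [1], [2], [3]
  1-simplices (6): [0,1], [0,2], [0,3], [1,2], [1,3], [2,3]
  2-simplices (4): [0,1,2], [0,1,3], [0,2,3], [1,2,3]

so the chain groups are C_0 ≅ Z^4, C_1 ≅ Z^6, C_2 ≅ Z^4.

The boundary map ∂_1: C_1 → C_0 is given by ∂[p,q] = [q] − [p].
The 4×6 boundary matrix has rank 3 and Smith normal form diag(1,1,1).

Boundary ∂_2: C_2 → C_1 maps a triangle to the signed sum of its edges. For instance
  ∂[0,1,3] = [1,3] − [0,3] + [0,1],
  ∂[0,2,3] = [2,3] − [0,3] + [0,2].
The resulting 6×4 matrix has rank 3, and its Smith normal form has invariant factors (1,1,1).

Reading off H_k = ker ∂_k / im ∂_{k+1}:

  H_2: rank ker ∂_2 − rank ∂_3 = (4 − 3) − 0 = 1, and there is no ∂_3, so H_2 = Z.

(K is a triangulation of the 2-sphere S^2.)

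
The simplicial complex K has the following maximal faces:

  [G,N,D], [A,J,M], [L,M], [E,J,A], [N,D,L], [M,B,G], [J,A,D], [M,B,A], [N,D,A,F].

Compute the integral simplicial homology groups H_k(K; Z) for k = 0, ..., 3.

H_0 = Z,  H_1 = Z^2,  H_2 = 0,  H_3 = 0.

Order the vertices as A < B < D < E < F < G < J < L < M < N. Listing each simplex with vertices in this order, K has dimension 3 with simplices:

  0-simplices (10): A, B, D, E, F, G, J, L, M, N
  1-simplices (21): AB, AD, AE, AF, AJ, AM, AN, BG, BM, DF, DG, DJ, DL, DN, EJ, FN, GM, GN, JM, LM, LN
  2-simplices (11): ABM, ADF, ADJ, ADN, AEJ, AFN, AJM, BGM, DFN, DGN, DLN
  3-simplices (1): ADFN

so the chain groups are C_0 ≅ Z^10, C_1 ≅ Z^21, C_2 ≅ Z^11, C_3 ≅ Z^1.

Boundary ∂_1: C_1 → C_0 maps an edge to its endpoints' difference, ∂[p,q] = q − p. For instance
  ∂LN = N − L.
As a 10×21 matrix over Z this has rank 9, with invariant factors (1,1,1,1,1,1,1,1,1).

∂_2: C_2 → C_1 maps a triangle to the signed sum of its edges. For instance
  ∂ADN = DN − AN + AD,
  ∂DFN = FN − DN + DF.
This gives a 21×11 integer matrix of rank 10; reducing to Smith normal form yields diagonal entries (1,1,1,1,1,1,1,1,1,1).

The boundary map ∂_3: C_3 → C_2 sends each 3-simplex σ to the alternating sum Σ_i (−1)^i (σ with its i-th vertex removed). For instance
  ∂ADFN = DFN − AFN + ADN − ADF.
This gives a 11×1 integer matrix of rank 1; reducing to Smith normal form yields diagonal entries (1).

From H_k ≅ ker(∂_k) / im(∂_{k+1}) we obtain:

  H_0: rank C_0 − rank ∂_1 = 10 − 9 = 1, and the invariant factors of ∂_1 are all 1, so H_0 = Z.
  H_1: rank ker ∂_1 − rank ∂_2 = (21 − 9) − 10 = 2, and the invariant factors of ∂_2 are all 1, so H_1 = Z^2.
  H_2: rank ker ∂_2 − rank ∂_3 = (11 − 10) − 1 = 0, and the invariant factors of ∂_3 are all 1, so H_2 = 0.
  H_3: rank ker ∂_3 − rank ∂_4 = (1 − 1) − 0 = 0, and there is no ∂_4, so H_3 = 0.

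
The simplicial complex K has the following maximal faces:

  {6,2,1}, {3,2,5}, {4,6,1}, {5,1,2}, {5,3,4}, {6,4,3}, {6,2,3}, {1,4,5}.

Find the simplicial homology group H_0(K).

H_0 = Z.

We work with the vertex ordering 1 < 2 < 3 < 4 < 5 < 6. The simplices of K, each written with vertices in increasing order, are:

  0-simplices (6): [1], [2], [3], [4], [5], [6]
  1-simplices (12): [1,2], [1,4], [1,5], [1,6], [2,3], [2,5], [2,6], [3,4], [3,5], [3,6], [4,5], [4,6]
  2-simplices (8): [1,2,5], [1,2,6], [1,4,5], [1,4,6], [2,3,5], [2,3,6], [3,4,5], [3,4,6]

so the chain groups are C_0 ≅ Z^6, C_1 ≅ Z^12, C_2 ≅ Z^8.

∂_1: C_1 → C_0 is given by ∂[p,q] = [q] − [p]. For instance
  ∂[1,6] = [6] − [1].
As a 6×12 matrix over Z this has rank 5, with invariant factors (1,1,1,1,1).

∂_2: C_2 → C_1 sends each 2-simplex [p,q,r] to [q,r] − [p,r] + [p,q]. For instance
  ∂[3,4,6] = [4,6] − [3,6] + [3,4],
  ∂[1,4,5] = [4,5] − [1,5] + [1,4].
This gives a 12×8 integer matrix of rank 7; reducing to Smith normal form yields diagonal entries (1,1,1,1,1,1,1).

Computing H_k = (kernel of ∂_k) / (image of ∂_{k+1}):

  H_0: rank C_0 − rank ∂_1 = 6 − 5 = 1, and the invariant factors of ∂_1 are all 1, so H_0 ≅ Z.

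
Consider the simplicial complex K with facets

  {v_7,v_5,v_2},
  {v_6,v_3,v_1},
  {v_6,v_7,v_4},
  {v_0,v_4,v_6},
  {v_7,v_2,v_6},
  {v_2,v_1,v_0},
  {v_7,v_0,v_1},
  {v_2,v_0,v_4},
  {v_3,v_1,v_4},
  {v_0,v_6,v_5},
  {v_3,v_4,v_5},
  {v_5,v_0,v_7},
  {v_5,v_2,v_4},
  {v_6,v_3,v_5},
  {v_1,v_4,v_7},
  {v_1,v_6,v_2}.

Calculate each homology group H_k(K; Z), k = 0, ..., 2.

H_0 = Z,  H_1 = Z^2,  H_2 = Z.

We work with the vertex ordering v_0 < v_1 < v_2 < v_3 < v_4 < v_5 < v_6 < v_7. The simplices of K, each written with vertices in increasing order, are:

  0-simplices (8): [v_0], [v_1], [v_2], [v_3], [v_4], [v_5], [v_6], [v_7]
  1-simplices (24): (24 of them)
  2-simplices (16): (16 of them)

giving chain groups C_0 ≅ Z^8, C_1 ≅ Z^24, C_2 ≅ Z^16.

The boundary map ∂_1: C_1 → C_0 maps an edge to its endpoints' difference, ∂[p,q] = q − p. For instance
  ∂[v_0,v_6] = [v_6] − [v_0].
The resulting 8×24 matrix has rank 7, and its Smith normal form has invariant factors (1,1,1,1,1,1,1).

The boundary map ∂_2: C_2 → C_1 maps a triangle to the signed sum of its edges. For instance
  ∂[v_2,v_5,v_7] = [v_5,v_7] − [v_2,v_7] + [v_2,v_5],
  ∂[v_0,v_1,v_2] = [v_1,v_2] − [v_0,v_2] + [v_0,v_1].
This gives a 24×16 integer matrix of rank 15; reducing to Smith normal form yields diagonal entries (1,1,1,1,1,1,1,1,1,1,1,1,1,1,1).

Reading off H_k = ker ∂_k / im ∂_{k+1}:

  H_0: rank C_0 − rank ∂_1 = 8 − 7 = 1, and the invariant factors of ∂_1 are all 1, so H_0 = Z.
  H_1: rank ker ∂_1 − rank ∂_2 = (24 − 7) − 15 = 2, and the invariant factors of ∂_2 are all 1, so H_1 = Z^2.
  H_2: rank ker ∂_2 − rank ∂_3 = (16 − 15) − 0 = 1, and there is no ∂_3, so H_2 = Z.

As a check, the Euler characteristic is 8 − 24 + 16 = 0, which agrees with 1 − 2 + 1 = 0.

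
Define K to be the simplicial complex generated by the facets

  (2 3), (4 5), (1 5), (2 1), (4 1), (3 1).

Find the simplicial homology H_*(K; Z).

We work with the vertex ordering 1 < 2 < 3 < 4 < 5. The simplices of K, each written with vertices in increasing order, are:

  0-simplices (5): [1], [2], [3], [4], [5]
  1-simplices (6): [1,2], [1,3], [1,4], [1,5], [2,3], [4,5]

giving chain groups C_0 ≅ Z^5, C_1 ≅ Z^6.

∂_1: C_1 → C_0 sends each edge [p,q] (with p < q) to q − p. For instance
  ∂[4,5] = [5] − [4].
The 5×6 boundary matrix has rank 4 and Smith normal form diag(1,1,1,1).

Reading off H_k = ker ∂_k / im ∂_{k+1}:

  H_0: rank C_0 − rank ∂_1 = 5 − 4 = 1, and the invariant factors of ∂_1 are all 1, so H_0 ≅ Z.
  H_1: rank ker ∂_1 − rank ∂_2 = (6 − 4) − 0 = 2, and there is no ∂_2, so H_1 ≅ Z^2.

H_0 = Z,  H_1 = Z^2.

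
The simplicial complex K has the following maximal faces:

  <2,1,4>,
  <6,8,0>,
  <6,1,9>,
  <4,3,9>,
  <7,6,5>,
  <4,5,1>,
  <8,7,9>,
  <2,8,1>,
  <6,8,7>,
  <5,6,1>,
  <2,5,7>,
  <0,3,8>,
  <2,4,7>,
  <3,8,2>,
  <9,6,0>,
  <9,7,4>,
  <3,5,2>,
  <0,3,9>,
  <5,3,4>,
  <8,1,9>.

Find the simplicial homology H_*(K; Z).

H_0 = Z,  H_1 = Z × Z/2,  H_2 = 0.

We work with the vertex ordering 0 < 1 < 2 < 3 < 4 < 5 < 6 < 7 < 8 < 9. The simplices of K, each written with vertices in increasing order, are:

  0-simplices (10): [0], [1], [2], [3], [4], [5], [6], [7], [8], [9]
  1-simplices (30): (30 of them)
  2-simplices (20): (20 of them)

so the chain groups are C_0 ≅ Z^10, C_1 ≅ Z^30, C_2 ≅ Z^20.

∂_1: C_1 → C_0 maps an edge to its endpoints' difference, ∂[p,q] = q − p.
The resulting 10×30 matrix has rank 9, and its Smith normal form has invariant factors (1,1,1,1,1,1,1,1,1).

The boundary map ∂_2: C_2 → C_1 maps a triangle to the signed sum of its edges. For instance
  ∂[2,3,8] = [3,8] − [2,8] + [2,3],
  ∂[0,6,9] = [6,9] − [0,9] + [0,6].
The resulting 30×20 matrix has rank 20, and its Smith normal form has invariant factors (1,1,1,1,1,1,1,1,1,1,1,1,1,1,1,1,1,1,1,2).

Reading off H_k = ker ∂_k / im ∂_{k+1}:

  H_0: rank C_0 − rank ∂_1 = 10 − 9 = 1, and the invariant factors of ∂_1 are all 1, so H_0 = Z.
  H_1: rank ker ∂_1 − rank ∂_2 = (30 − 9) − 20 = 1, and ∂_2 has invariant factor 2 > 1, so H_1 = Z × Z/2.
  H_2: rank ker ∂_2 − rank ∂_3 = (20 − 20) − 0 = 0, and there is no ∂_3, so H_2 = 0.

As a check, the Euler characteristic is 10 − 30 + 20 = 0, which agrees with 1 − 1 + 0 = 0.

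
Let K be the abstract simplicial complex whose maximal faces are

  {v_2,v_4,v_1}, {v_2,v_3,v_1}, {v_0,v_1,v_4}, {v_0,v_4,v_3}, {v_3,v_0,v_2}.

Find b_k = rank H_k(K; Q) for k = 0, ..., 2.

b_0 = 1, b_1 = 1, b_2 = 0.

Order the vertices as v_0 < v_1 < v_2 < v_3 < v_4. Listing each simplex with vertices in this order, K has dimension 2 with simplices:

  0-simplices (5): [v_0], [v_1], [v_2], [v_3], [v_4]
  1-simplices (10): [v_0,v_1], [v_0,v_2], [v_0,v_3], [v_0,v_4], [v_1,v_2], [v_1,v_3], [v_1,v_4], [v_2,v_3], [v_2,v_4], [v_3,v_4]
  2-simplices (5): [v_0,v_1,v_4], [v_0,v_2,v_3], [v_0,v_3,v_4], [v_1,v_2,v_3], [v_1,v_2,v_4]

giving chain groups C_0 ≅ Z^5, C_1 ≅ Z^10, C_2 ≅ Z^5.

Boundary ∂_1: C_1 → C_0 is given by ∂[p,q] = [q] − [p]. For instance
  ∂[v_1,v_2] = [v_2] − [v_1].
The resulting 5×10 matrix has rank 4, and its Smith normal form has invariant factors (1,1,1,1).

Boundary ∂_2: C_2 → C_1 maps a triangle to the signed sum of its edges. For instance
  ∂[v_0,v_3,v_4] = [v_3,v_4] − [v_0,v_4] + [v_0,v_3],
  ∂[v_1,v_2,v_3] = [v_2,v_3] − [v_1,v_3] + [v_1,v_2].
This gives a 10×5 integer matrix of rank 5; reducing to Smith normal form yields diagonal entries (1,1,1,1,1).

Now H_k = ker ∂_k / im ∂_{k+1}, so:

  H_0: rank C_0 − rank ∂_1 = 5 − 4 = 1, and the invariant factors of ∂_1 are all 1, so H_0 ≅ Z.
  H_1: rank ker ∂_1 − rank ∂_2 = (10 − 4) − 5 = 1, and the invariant factors of ∂_2 are all 1, so H_1 ≅ Z.
  H_2: rank ker ∂_2 − rank ∂_3 = (5 − 5) − 0 = 0, and there is no ∂_3, so H_2 ≅ 0.

Hence the Betti numbers are b_0 = 1, b_1 = 1, b_2 = 0.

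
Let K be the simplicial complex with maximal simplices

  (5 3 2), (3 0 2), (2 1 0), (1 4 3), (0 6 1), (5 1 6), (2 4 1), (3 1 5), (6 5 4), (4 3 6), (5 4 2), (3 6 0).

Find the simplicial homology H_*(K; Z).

We work with the vertex ordering 0 < 1 < 2 < 3 < 4 < 5 < 6. The simplices of K, each written with vertices in increasing order, are:

  0-simplices (7): [0], [1], [2], [3], [4], [5], [6]
  1-simplices (18): [0,1], [0,2], [0,3], [0,6], [1,2], [1,3], [1,4], [1,5], [1,6], [2,3], [2,4], [2,5], [3,4], [3,5], [3,6], [4,5], [4,6], [5,6]
  2-simplices (12): [0,1,2], [0,1,6], [0,2,3], [0,3,6], [1,2,4], [1,3,4], [1,3,5], [1,5,6], [2,3,5], [2,4,5], [3,4,6], [4,5,6]

so the chain groups are C_0 ≅ Z^7, C_1 ≅ Z^18, C_2 ≅ Z^12.

∂_1: C_1 → C_0 is given by ∂[p,q] = [q] − [p]. For instance
  ∂[1,3] = [3] − [1].
As a 7×18 matrix over Z this has rank 6, with invariant factors (1,1,1,1,1,1).

∂_2: C_2 → C_1 sends each 2-simplex [p,q,r] to [q,r] − [p,r] + [p,q]. For instance
  ∂[1,5,6] = [5,6] − [1,6] + [1,5],
  ∂[2,3,5] = [3,5] − [2,5] + [2,3].
As a 18×12 matrix over Z this has rank 12, with invariant factors (1,1,1,1,1,1,1,1,1,1,1,2).

Now H_k = ker ∂_k / im ∂_{k+1}, so:

  H_0: rank C_0 − rank ∂_1 = 7 − 6 = 1, and the invariant factors of ∂_1 are all 1, so H_0 ≅ Z.
  H_1: rank ker ∂_1 − rank ∂_2 = (18 − 6) − 12 = 0, and ∂_2 has invariant factor 2 > 1, so H_1 ≅ Z/2.
  H_2: rank ker ∂_2 − rank ∂_3 = (12 − 12) − 0 = 0, and there is no ∂_3, so H_2 ≅ 0.

(K is a triangulation of the real projective plane RP^2.)

H_0 = Z,  H_1 = Z/2,  H_2 = 0.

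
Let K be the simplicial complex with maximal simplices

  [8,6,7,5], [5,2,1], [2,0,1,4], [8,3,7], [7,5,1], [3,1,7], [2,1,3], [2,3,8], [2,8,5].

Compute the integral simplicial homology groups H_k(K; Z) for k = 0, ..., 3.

H_0 = Z,  H_1 = 0,  H_2 = Z,  H_3 = 0.

Fix the vertex order 0 < 1 < 2 < 3 < 4 < 5 < 6 < 7 < 8 and write every simplex with vertices in increasing order. Then dim K = 3 and the simplices of K are:

  0-simplices (9): [0], [1], [2], [3], [4], [5], [6], [7], [8]
  1-simplices (20): [0,1], [0,2], [0,4], [1,2], [1,3], [1,4], [1,5], [1,7], [2,3], [2,4], [2,5], [2,8], [3,7], [3,8], [5,6], [5,7], [5,8], [6,7], [6,8], [7,8]
  2-simplices (15): [0,1,2], [0,1,4], [0,2,4], [1,2,3], [1,2,4], [1,2,5], [1,3,7], [1,5,7], [2,3,8], [2,5,8], [3,7,8], [5,6,7], [5,6,8], [5,7,8], [6,7,8]
  3-simplices (2): [0,1,2,4], [5,6,7,8]

so the chain groups are C_0 ≅ Z^9, C_1 ≅ Z^20, C_2 ≅ Z^15, C_3 ≅ Z^2.

∂_1: C_1 → C_0 is given by ∂[p,q] = [q] − [p]. For instance
  ∂[7,8] = [8] − [7].
The 9×20 boundary matrix has rank 8 and Smith normal form diag(1,1,1,1,1,1,1,1).

The boundary map ∂_2: C_2 → C_1 maps a triangle to the signed sum of its edges. For instance
  ∂[2,3,8] = [3,8] − [2,8] + [2,3],
  ∂[0,1,2] = [1,2] − [0,2] + [0,1].
The 20×15 boundary matrix has rank 12 and Smith normal form diag(1,1,1,1,1,1,1,1,1,1,1,1).

∂_3: C_3 → C_2 sends each 3-simplex σ to the alternating sum Σ_i (−1)^i (σ with its i-th vertex removed). For instance
  ∂[0,1,2,4] = [1,2,4] − [0,2,4] + [0,1,4] − [0,1,2],
  ∂[5,6,7,8] = [6,7,8] − [5,7,8] + [5,6,8] − [5,6,7].
The resulting 15×2 matrix has rank 2, and its Smith normal form has invariant factors (1,1).

Reading off H_k = ker ∂_k / im ∂_{k+1}:

  H_0: rank C_0 − rank ∂_1 = 9 − 8 = 1, and the invariant factors of ∂_1 are all 1, so H_0 = Z.
  H_1: rank ker ∂_1 − rank ∂_2 = (20 − 8) − 12 = 0, and the invariant factors of ∂_2 are all 1, so H_1 = 0.
  H_2: rank ker ∂_2 − rank ∂_3 = (15 − 12) − 2 = 1, and the invariant factors of ∂_3 are all 1, so H_2 = Z.
  H_3: rank ker ∂_3 − rank ∂_4 = (2 − 2) − 0 = 0, and there is no ∂_4, so H_3 = 0.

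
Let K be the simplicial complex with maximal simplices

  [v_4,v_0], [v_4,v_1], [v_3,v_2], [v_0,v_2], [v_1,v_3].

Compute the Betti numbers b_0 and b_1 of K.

b_0 = 1, b_1 = 1.

Fix the vertex order v_0 < v_1 < v_2 < v_3 < v_4 and write every simplex with vertices in increasing order. Then dim K = 1 and the simplices of K are:

  0-simplices (5): [v_0], [v_1], [v_2], [v_3], [v_4]
  1-simplices (5): [v_0,v_2], [v_0,v_4], [v_1,v_3], [v_1,v_4], [v_2,v_3]

so the chain groups are C_0 ≅ Z^5, C_1 ≅ Z^5.

The boundary map ∂_1: C_1 → C_0 maps an edge to its endpoints' difference, ∂[p,q] = q − p.
The 5×5 boundary matrix has rank 4 and Smith normal form diag(1,1,1,1).

Now H_k = ker ∂_k / im ∂_{k+1}, so:

  H_0: rank C_0 − rank ∂_1 = 5 − 4 = 1, and the invariant factors of ∂_1 are all 1, so H_0 = Z.
  H_1: rank ker ∂_1 − rank ∂_2 = (5 − 4) − 0 = 1, and there is no ∂_2, so H_1 = Z.

(K is a triangulation of the circle S^1.)

Hence the Betti numbers are b_0 = 1, b_1 = 1.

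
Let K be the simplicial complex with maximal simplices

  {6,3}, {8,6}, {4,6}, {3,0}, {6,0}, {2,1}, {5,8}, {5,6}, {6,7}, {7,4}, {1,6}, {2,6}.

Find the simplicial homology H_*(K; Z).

We work with the vertex ordering 0 < 1 < 2 < 3 < 4 < 5 < 6 < 7 < 8. The simplices of K, each written with vertices in increasing order, are:

  0-simplices (9): [0], [1], [2], [3], [4], [5], [6], [7], [8]
  1-simplices (12): [0,3], [0,6], [1,2], [1,6], [2,6], [3,6], [4,6], [4,7], [5,6], [5,8], [6,7], [6,8]

giving chain groups C_0 ≅ Z^9, C_1 ≅ Z^12.

∂_1: C_1 → C_0 is given by ∂[p,q] = [q] − [p].
As a 9×12 matrix over Z this has rank 8, with invariant factors (1,1,1,1,1,1,1,1).

Reading off H_k = ker ∂_k / im ∂_{k+1}:

  H_0: rank C_0 − rank ∂_1 = 9 − 8 = 1, and the invariant factors of ∂_1 are all 1, so H_0 = Z.
  H_1: rank ker ∂_1 − rank ∂_2 = (12 − 8) − 0 = 4, and there is no ∂_2, so H_1 = Z^4.

H_0 = Z,  H_1 = Z^4.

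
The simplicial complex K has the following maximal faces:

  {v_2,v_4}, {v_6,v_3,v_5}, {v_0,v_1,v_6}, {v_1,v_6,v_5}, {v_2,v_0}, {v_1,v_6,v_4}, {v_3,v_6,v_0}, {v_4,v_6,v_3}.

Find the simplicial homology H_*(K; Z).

Fix the vertex order v_0 < v_1 < v_2 < v_3 < v_4 < v_5 < v_6 and write every simplex with vertices in increasing order. Then dim K = 2 and the simplices of K are:

  0-simplices (7): [v_0], [v_1], [v_2], [v_3], [v_4], [v_5], [v_6]
  1-simplices (13): [v_0,v_1], [v_0,v_2], [v_0,v_3], [v_0,v_6], [v_1,v_4], [v_1,v_5], [v_1,v_6], [v_2,v_4], [v_3,v_4], [v_3,v_5], [v_3,v_6], [v_4,v_6], [v_5,v_6]
  2-simplices (6): [v_0,v_1,v_6], [v_0,v_3,v_6], [v_1,v_4,v_6], [v_1,v_5,v_6], [v_3,v_4,v_6], [v_3,v_5,v_6]

giving chain groups C_0 ≅ Z^7, C_1 ≅ Z^13, C_2 ≅ Z^6.

Boundary ∂_1: C_1 → C_0 maps an edge to its endpoints' difference, ∂[p,q] = q − p.
This gives a 7×13 integer matrix of rank 6; reducing to Smith normal form yields diagonal entries (1,1,1,1,1,1).

∂_2: C_2 → C_1 acts by ∂[p,q,r] = [q,r] − [p,r] + [p,q]. For instance
  ∂[v_1,v_5,v_6] = [v_5,v_6] − [v_1,v_6] + [v_1,v_5],
  ∂[v_3,v_5,v_6] = [v_5,v_6] − [v_3,v_6] + [v_3,v_5].
As a 13×6 matrix over Z this has rank 6, with invariant factors (1,1,1,1,1,1).

Reading off H_k = ker ∂_k / im ∂_{k+1}:

  H_0: rank C_0 − rank ∂_1 = 7 − 6 = 1, and the invariant factors of ∂_1 are all 1, so H_0 ≅ Z.
  H_1: rank ker ∂_1 − rank ∂_2 = (13 − 6) − 6 = 1, and the invariant factors of ∂_2 are all 1, so H_1 ≅ Z.
  H_2: rank ker ∂_2 − rank ∂_3 = (6 − 6) − 0 = 0, and there is no ∂_3, so H_2 ≅ 0.

H_0 = Z,  H_1 = Z,  H_2 = 0.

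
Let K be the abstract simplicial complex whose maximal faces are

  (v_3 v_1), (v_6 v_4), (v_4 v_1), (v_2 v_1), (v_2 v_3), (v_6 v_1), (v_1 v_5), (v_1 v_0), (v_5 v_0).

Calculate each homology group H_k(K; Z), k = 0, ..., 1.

Take the total order v_0 < v_1 < v_2 < v_3 < v_4 < v_5 < v_6 on the vertex set. Then K (dimension 1) consists of the simplices:

  0-simplices (7): [v_0], [v_1], [v_2], [v_3], [v_4], [v_5], [v_6]
  1-simplices (9): [v_0,v_1], [v_0,v_5], [v_1,v_2], [v_1,v_3], [v_1,v_4], [v_1,v_5], [v_1,v_6], [v_2,v_3], [v_4,v_6]

giving chain groups C_0 ≅ Z^7, C_1 ≅ Z^9.

∂_1: C_1 → C_0 maps an edge to its endpoints' difference, ∂[p,q] = q − p. For instance
  ∂[v_1,v_4] = [v_4] − [v_1].
The resulting 7×9 matrix has rank 6, and its Smith normal form has invariant factors (1,1,1,1,1,1).

Reading off H_k = ker ∂_k / im ∂_{k+1}:

  H_0: rank C_0 − rank ∂_1 = 7 − 6 = 1, and the invariant factors of ∂_1 are all 1, so H_0 ≅ Z.
  H_1: rank ker ∂_1 − rank ∂_2 = (9 − 6) − 0 = 3, and there is no ∂_2, so H_1 ≅ Z^3.

H_0 ≅ Z,  H_1 ≅ Z^3.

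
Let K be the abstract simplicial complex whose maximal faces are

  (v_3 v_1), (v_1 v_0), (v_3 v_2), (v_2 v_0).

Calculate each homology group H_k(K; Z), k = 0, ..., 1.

Fix the vertex order v_0 < v_1 < v_2 < v_3 and write every simplex with vertices in increasing order. Then dim K = 1 and the simplices of K are:

  0-simplices (4): [v_0], [v_1], [v_2], [v_3]
  1-simplices (4): [v_0,v_1], [v_0,v_2], [v_1,v_3], [v_2,v_3]

so the chain groups are C_0 ≅ Z^4, C_1 ≅ Z^4.

Boundary ∂_1: C_1 → C_0 is given by ∂[p,q] = [q] − [p]. For instance
  ∂[v_0,v_1] = [v_1] − [v_0].
The resulting 4×4 matrix has rank 3, and its Smith normal form has invariant factors (1,1,1).

Now H_k = ker ∂_k / im ∂_{k+1}, so:

  H_0: rank C_0 − rank ∂_1 = 4 − 3 = 1, and the invariant factors of ∂_1 are all 1, so H_0 ≅ Z.
  H_1: rank ker ∂_1 − rank ∂_2 = (4 − 3) − 0 = 1, and there is no ∂_2, so H_1 ≅ Z.

As a check, the Euler characteristic is 4 − 4 = 0, which agrees with 1 − 1 = 0.

H_0 = Z,  H_1 = Z.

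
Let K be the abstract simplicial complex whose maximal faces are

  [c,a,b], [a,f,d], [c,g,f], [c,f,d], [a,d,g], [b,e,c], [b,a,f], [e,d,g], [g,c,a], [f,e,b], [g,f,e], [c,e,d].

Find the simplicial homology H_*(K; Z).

H_0 = Z,  H_1 = Z/2,  H_2 = 0.

K has 7 vertices, 18 edges, 12 triangles.
rank ∂_0 = 0, rank ∂_1 = 6 ⇒ b_0 = 7 − 0 − 6 = 1; all invariant factors of ∂_1 are 1 so no torsion. So H_0 = Z.
rank ∂_1 = 6, rank ∂_2 = 12 ⇒ b_1 = 18 − 6 − 12 = 0; ∂_2 has invariant factor(s) [2] giving torsion. So H_1 = Z/2.
rank ∂_2 = 12, rank ∂_3 = 0 ⇒ b_2 = 12 − 12 − 0 = 0. So H_2 = 0.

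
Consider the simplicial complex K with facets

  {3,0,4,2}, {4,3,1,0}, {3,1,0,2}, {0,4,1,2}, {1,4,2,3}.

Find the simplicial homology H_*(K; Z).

H_0 ≅ Z,  H_1 = 0,  H_2 = 0,  H_3 ≅ Z.

Fix the vertex order 0 < 1 < 2 < 3 < 4 and write every simplex with vertices in increasing order. Then dim K = 3 and the simplices of K are:

  0-simplices (5): [0], [1], [2], [3], [4]
  1-simplices (10): [0,1], [0,2], [0,3], [0,4], [1,2], [1,3], [1,4], [2,3], [2,4], [3,4]
  2-simplices (10): [0,1,2], [0,1,3], [0,1,4], [0,2,3], [0,2,4], [0,3,4], [1,2,3], [1,2,4], [1,3,4], [2,3,4]
  3-simplices (5): [0,1,2,3], [0,1,2,4], [0,1,3,4], [0,2,3,4], [1,2,3,4]

giving chain groups C_0 ≅ Z^5, C_1 ≅ Z^10, C_2 ≅ Z^10, C_3 ≅ Z^5.

The boundary map ∂_1: C_1 → C_0 maps an edge to its endpoints' difference, ∂[p,q] = q − p. For instance
  ∂[0,1] = [1] − [0].
The resulting 5×10 matrix has rank 4, and its Smith normal form has invariant factors (1,1,1,1).

∂_2: C_2 → C_1 acts by ∂[p,q,r] = [q,r] − [p,r] + [p,q]. For instance
  ∂[0,3,4] = [3,4] − [0,4] + [0,3],
  ∂[1,2,3] = [2,3] − [1,3] + [1,2].
As a 10×10 matrix over Z this has rank 6, with invariant factors (1,1,1,1,1,1).

∂_3: C_3 → C_2 sends each 3-simplex σ to the alternating sum Σ_i (−1)^i (σ with its i-th vertex removed). For instance
  ∂[0,1,2,4] = [1,2,4] − [0,2,4] + [0,1,4] − [0,1,2],
  ∂[0,1,3,4] = [1,3,4] − [0,3,4] + [0,1,4] − [0,1,3].
The 10×5 boundary matrix has rank 4 and Smith normal form diag(1,1,1,1).

From H_k ≅ ker(∂_k) / im(∂_{k+1}) we obtain:

  H_0: rank C_0 − rank ∂_1 = 5 − 4 = 1, and the invariant factors of ∂_1 are all 1, so H_0 ≅ Z.
  H_1: rank ker ∂_1 − rank ∂_2 = (10 − 4) − 6 = 0, and the invariant factors of ∂_2 are all 1, so H_1 ≅ 0.
  H_2: rank ker ∂_2 − rank ∂_3 = (10 − 6) − 4 = 0, and the invariant factors of ∂_3 are all 1, so H_2 ≅ 0.
  H_3: rank ker ∂_3 − rank ∂_4 = (5 − 4) − 0 = 1, and there is no ∂_4, so H_3 ≅ Z.

As a check, the Euler characteristic is 5 − 10 + 10 − 5 = 0, which agrees with 1 − 0 + 0 − 1 = 0.
(K is a triangulation of the 3-sphere S^3.)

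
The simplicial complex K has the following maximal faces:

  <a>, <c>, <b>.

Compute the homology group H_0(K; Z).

H_0 ≅ Z^3.

K has 3 vertices.
rank ∂_0 = 0, rank ∂_1 = 0 ⇒ b_0 = 3 − 0 − 0 = 3. So H_0 ≅ Z^3.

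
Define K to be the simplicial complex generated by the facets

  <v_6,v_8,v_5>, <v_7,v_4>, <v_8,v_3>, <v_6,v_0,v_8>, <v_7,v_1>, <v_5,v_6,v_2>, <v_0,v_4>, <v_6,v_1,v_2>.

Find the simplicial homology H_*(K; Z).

H_0 = Z,  H_1 = Z,  H_2 = 0.

We work with the vertex ordering v_0 < v_1 < v_2 < v_3 < v_4 < v_5 < v_6 < v_7 < v_8. The simplices of K, each written with vertices in increasing order, are:

  0-simplices (9): [v_0], [v_1], [v_2], [v_3], [v_4], [v_5], [v_6], [v_7], [v_8]
  1-simplices (13): [v_0,v_4], [v_0,v_6], [v_0,v_8], [v_1,v_2], [v_1,v_6], [v_1,v_7], [v_2,v_5], [v_2,v_6], [v_3,v_8], [v_4,v_7], [v_5,v_6], [v_5,v_8], [v_6,v_8]
  2-simplices (4): [v_0,v_6,v_8], [v_1,v_2,v_6], [v_2,v_5,v_6], [v_5,v_6,v_8]

Hence C_0 ≅ Z^9, C_1 ≅ Z^13, C_2 ≅ Z^4.

∂_1: C_1 → C_0 maps an edge to its endpoints' difference, ∂[p,q] = q − p. For instance
  ∂[v_6,v_8] = [v_8] − [v_6].
As a 9×13 matrix over Z this has rank 8, with invariant factors (1,1,1,1,1,1,1,1).

The boundary map ∂_2: C_2 → C_1 sends each 2-simplex [p,q,r] to [q,r] − [p,r] + [p,q]. For instance
  ∂[v_0,v_6,v_8] = [v_6,v_8] − [v_0,v_8] + [v_0,v_6],
  ∂[v_1,v_2,v_6] = [v_2,v_6] − [v_1,v_6] + [v_1,v_2].
The 13×4 boundary matrix has rank 4 and Smith normal form diag(1,1,1,1).

Computing H_k = (kernel of ∂_k) / (image of ∂_{k+1}):

  H_0: rank C_0 − rank ∂_1 = 9 − 8 = 1, and the invariant factors of ∂_1 are all 1, so H_0 ≅ Z.
  H_1: rank ker ∂_1 − rank ∂_2 = (13 − 8) − 4 = 1, and the invariant factors of ∂_2 are all 1, so H_1 ≅ Z.
  H_2: rank ker ∂_2 − rank ∂_3 = (4 − 4) − 0 = 0, and there is no ∂_3, so H_2 ≅ 0.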